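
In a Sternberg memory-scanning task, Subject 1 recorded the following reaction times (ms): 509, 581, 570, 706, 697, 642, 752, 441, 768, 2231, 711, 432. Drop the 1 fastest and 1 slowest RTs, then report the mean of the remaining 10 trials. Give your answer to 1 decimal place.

637.7 ms

Sorted: 432, 441, 509, 570, 581, 642, 697, 706, 711, 752, 768, 2231
Drop lowest 1 (432) and highest 1 (2231)
Remaining (n=10): Σ = 6377, mean = 6377/10 = 637.700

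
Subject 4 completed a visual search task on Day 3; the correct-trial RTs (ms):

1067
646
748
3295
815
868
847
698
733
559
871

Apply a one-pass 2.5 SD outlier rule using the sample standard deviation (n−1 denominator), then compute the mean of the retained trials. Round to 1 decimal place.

n = 11, ΣRT = 11147, M = 1013.364
Σ(x−M)² = 5907042.55; s = √(5907042.55/10) = 768.573
Cutoffs: 1013.364 ± 2.5·768.573 → [-908.1, 2934.8]
Outside: 3295 → excluded.
Retained (n=10): Σ = 7852, mean = 7852/10 = 785.200

785.2 ms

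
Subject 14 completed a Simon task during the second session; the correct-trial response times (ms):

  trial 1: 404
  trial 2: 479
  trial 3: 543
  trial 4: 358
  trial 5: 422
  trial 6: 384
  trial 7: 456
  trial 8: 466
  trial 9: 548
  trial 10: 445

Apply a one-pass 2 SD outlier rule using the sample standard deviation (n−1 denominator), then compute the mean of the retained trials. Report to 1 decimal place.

n = 10, ΣRT = 4505, M = 450.500
Σ(x−M)² = 35128.50; s = √(35128.50/9) = 62.475
Cutoffs: 450.500 ± 2·62.475 → [325.5, 575.5]
No RTs fall outside the cutoffs; all 10 retained. Mean = 4505/10 = 450.500

450.5 ms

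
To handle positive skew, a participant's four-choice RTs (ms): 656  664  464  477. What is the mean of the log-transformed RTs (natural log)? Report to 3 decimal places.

ln(RT): 6.4862, 6.4983, 6.1399, 6.1675
Σ ln(RT) = 25.2918
Mean = 25.2918/4 = 6.32296

6.323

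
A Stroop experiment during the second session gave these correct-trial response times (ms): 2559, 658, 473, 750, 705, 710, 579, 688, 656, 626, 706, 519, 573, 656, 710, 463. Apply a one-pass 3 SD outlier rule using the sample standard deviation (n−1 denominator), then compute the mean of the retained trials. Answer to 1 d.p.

631.5 ms

n = 16, ΣRT = 12031, M = 751.938
Σ(x−M)² = 3597966.94; s = √(3597966.94/15) = 489.760
Cutoffs: 751.938 ± 3·489.760 → [-717.3, 2221.2]
Outside: 2559 → excluded.
Retained (n=15): Σ = 9472, mean = 9472/15 = 631.467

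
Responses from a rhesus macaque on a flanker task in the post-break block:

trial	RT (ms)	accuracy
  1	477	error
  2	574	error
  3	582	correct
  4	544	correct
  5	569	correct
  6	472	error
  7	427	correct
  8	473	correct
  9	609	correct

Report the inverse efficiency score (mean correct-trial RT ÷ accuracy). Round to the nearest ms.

801 ms

Correct trials (n=6): 582, 544, 569, 427, 473, 609
Mean correct RT = 3204/6 = 534.0000 ms
Proportion correct = 6/9
IES = 534.0000 / (6/9) = 801.000 ms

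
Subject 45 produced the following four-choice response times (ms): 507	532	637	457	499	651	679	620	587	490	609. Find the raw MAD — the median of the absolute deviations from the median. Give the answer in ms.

Sorted: 457, 490, 499, 507, 532, 587, 609, 620, 637, 651, 679 → median = 587
|x − 587|: 80, 55, 50, 130, 88, 64, 92, 33, 0, 97, 22
Sorted deviations: 0, 22, 33, 50, 55, 64, 80, 88, 92, 97, 130 → MAD = 64

64 ms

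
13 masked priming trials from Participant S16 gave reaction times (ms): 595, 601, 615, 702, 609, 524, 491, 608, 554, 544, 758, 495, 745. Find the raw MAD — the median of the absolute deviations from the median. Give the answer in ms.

57 ms

Sorted: 491, 495, 524, 544, 554, 595, 601, 608, 609, 615, 702, 745, 758 → median = 601
|x − 601|: 6, 0, 14, 101, 8, 77, 110, 7, 47, 57, 157, 106, 144
Sorted deviations: 0, 6, 7, 8, 14, 47, 57, 77, 101, 106, 110, 144, 157 → MAD = 57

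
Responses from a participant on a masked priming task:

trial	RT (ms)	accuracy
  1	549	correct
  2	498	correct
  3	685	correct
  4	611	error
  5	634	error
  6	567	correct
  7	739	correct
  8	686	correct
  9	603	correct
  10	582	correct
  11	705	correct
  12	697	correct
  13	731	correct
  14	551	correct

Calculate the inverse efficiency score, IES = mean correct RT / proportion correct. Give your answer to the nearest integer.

738 ms

Correct trials (n=12): 549, 498, 685, 567, 739, 686, 603, 582, 705, 697, 731, 551
Mean correct RT = 7593/12 = 632.7500 ms
Proportion correct = 12/14
IES = 632.7500 / (12/14) = 738.208 ms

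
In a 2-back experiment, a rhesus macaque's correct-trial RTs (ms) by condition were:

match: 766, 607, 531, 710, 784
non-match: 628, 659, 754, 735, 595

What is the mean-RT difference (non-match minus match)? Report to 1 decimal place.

M(match) = 3398/5 = 679.600
M(non-match) = 3371/5 = 674.200
Difference = 674.200 − 679.600 = -5.400 ms

-5.4 ms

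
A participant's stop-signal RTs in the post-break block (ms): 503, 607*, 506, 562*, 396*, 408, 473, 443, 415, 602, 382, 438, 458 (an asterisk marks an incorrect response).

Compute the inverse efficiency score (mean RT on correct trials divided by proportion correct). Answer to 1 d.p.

601.6 ms

Correct trials (n=10): 503, 506, 408, 473, 443, 415, 602, 382, 438, 458
Mean correct RT = 4628/10 = 462.8000 ms
Proportion correct = 10/13
IES = 462.8000 / (10/13) = 601.640 ms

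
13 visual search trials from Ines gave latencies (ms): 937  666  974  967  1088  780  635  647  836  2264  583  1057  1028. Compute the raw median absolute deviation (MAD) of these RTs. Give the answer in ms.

151 ms

Sorted: 583, 635, 647, 666, 780, 836, 937, 967, 974, 1028, 1057, 1088, 2264 → median = 937
|x − 937|: 0, 271, 37, 30, 151, 157, 302, 290, 101, 1327, 354, 120, 91
Sorted deviations: 0, 30, 37, 91, 101, 120, 151, 157, 271, 290, 302, 354, 1327 → MAD = 151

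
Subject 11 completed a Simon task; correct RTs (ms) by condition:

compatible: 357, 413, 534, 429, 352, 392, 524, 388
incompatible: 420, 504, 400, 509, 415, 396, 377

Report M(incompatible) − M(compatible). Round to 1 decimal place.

7.9 ms

M(compatible) = 3389/8 = 423.625
M(incompatible) = 3021/7 = 431.571
Difference = 431.571 − 423.625 = 7.946 ms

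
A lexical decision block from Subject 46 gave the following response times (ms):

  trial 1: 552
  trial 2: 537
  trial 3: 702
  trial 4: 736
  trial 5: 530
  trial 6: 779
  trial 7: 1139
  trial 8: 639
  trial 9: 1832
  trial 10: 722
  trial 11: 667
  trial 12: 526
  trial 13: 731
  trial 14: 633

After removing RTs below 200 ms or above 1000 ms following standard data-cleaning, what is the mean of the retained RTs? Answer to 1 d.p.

646.2 ms

Excluded: 1139, 1832
Retained (n=12): Σ = 7754
Mean = 7754/12 = 646.1667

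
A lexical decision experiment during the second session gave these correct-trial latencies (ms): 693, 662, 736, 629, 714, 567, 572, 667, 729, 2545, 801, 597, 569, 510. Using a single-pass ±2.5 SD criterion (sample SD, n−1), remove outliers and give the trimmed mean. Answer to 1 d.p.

649.7 ms

n = 14, ΣRT = 10991, M = 785.071
Σ(x−M)² = 3420804.93; s = √(3420804.93/13) = 512.971
Cutoffs: 785.071 ± 2.5·512.971 → [-497.4, 2067.5]
Outside: 2545 → excluded.
Retained (n=13): Σ = 8446, mean = 8446/13 = 649.692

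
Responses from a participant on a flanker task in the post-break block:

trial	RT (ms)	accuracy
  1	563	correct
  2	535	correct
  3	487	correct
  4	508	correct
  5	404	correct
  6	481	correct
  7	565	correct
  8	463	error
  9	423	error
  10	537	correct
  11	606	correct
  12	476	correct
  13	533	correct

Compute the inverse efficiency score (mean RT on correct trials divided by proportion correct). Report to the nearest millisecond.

Correct trials (n=11): 563, 535, 487, 508, 404, 481, 565, 537, 606, 476, 533
Mean correct RT = 5695/11 = 517.7273 ms
Proportion correct = 11/13
IES = 517.7273 / (11/13) = 611.860 ms

612 ms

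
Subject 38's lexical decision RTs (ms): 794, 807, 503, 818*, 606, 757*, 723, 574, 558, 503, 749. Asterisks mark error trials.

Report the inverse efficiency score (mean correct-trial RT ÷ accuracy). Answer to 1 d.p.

790.0 ms

Correct trials (n=9): 794, 807, 503, 606, 723, 574, 558, 503, 749
Mean correct RT = 5817/9 = 646.3333 ms
Proportion correct = 9/11
IES = 646.3333 / (9/11) = 789.963 ms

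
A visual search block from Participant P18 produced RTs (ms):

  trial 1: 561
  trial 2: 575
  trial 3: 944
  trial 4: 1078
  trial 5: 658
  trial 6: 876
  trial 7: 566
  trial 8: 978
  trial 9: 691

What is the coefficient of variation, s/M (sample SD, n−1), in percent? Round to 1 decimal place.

n = 9, Σ = 6927, M = 769.6667
Σ(x−M)² = 321746.000; s = √(321746.000/8) = 200.5449
CV = 200.5449 / 769.6667 = 0.26056 = 26.056%

26.1%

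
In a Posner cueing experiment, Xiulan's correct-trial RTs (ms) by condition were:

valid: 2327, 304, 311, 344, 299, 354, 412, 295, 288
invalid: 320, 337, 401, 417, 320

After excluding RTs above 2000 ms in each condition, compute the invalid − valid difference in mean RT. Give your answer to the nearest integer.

valid: exclude 2327
M(valid) = 2607/8 = 325.875
M(invalid) = 1795/5 = 359.000
Difference = 359.000 − 325.875 = 33.125 ms

33 ms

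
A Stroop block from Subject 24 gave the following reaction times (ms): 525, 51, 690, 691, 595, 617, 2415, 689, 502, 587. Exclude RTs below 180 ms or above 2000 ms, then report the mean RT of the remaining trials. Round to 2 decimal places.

Excluded: 51, 2415
Retained (n=8): Σ = 4896
Mean = 4896/8 = 612.0000

612.00 ms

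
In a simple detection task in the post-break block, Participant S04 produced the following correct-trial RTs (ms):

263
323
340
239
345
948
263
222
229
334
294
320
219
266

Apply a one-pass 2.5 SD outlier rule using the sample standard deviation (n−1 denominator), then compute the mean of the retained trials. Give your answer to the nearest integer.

n = 14, ΣRT = 4605, M = 328.929
Σ(x−M)² = 439234.93; s = √(439234.93/13) = 183.813
Cutoffs: 328.929 ± 2.5·183.813 → [-130.6, 788.5]
Outside: 948 → excluded.
Retained (n=13): Σ = 3657, mean = 3657/13 = 281.308

281 ms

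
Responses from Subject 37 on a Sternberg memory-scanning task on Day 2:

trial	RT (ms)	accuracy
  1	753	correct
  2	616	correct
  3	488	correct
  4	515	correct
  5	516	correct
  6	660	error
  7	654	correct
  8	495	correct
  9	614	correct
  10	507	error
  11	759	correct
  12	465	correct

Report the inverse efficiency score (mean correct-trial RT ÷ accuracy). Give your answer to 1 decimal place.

Correct trials (n=10): 753, 616, 488, 515, 516, 654, 495, 614, 759, 465
Mean correct RT = 5875/10 = 587.5000 ms
Proportion correct = 10/12
IES = 587.5000 / (10/12) = 705.000 ms

705.0 ms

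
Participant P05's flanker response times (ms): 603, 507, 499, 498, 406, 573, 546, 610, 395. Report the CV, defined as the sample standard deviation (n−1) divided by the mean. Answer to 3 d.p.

0.150

n = 9, Σ = 4637, M = 515.2222
Σ(x−M)² = 47983.556; s = √(47983.556/8) = 77.4464
CV = 77.4464 / 515.2222 = 0.15032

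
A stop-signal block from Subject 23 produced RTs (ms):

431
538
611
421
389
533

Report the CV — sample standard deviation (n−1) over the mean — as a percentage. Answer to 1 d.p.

17.7%

n = 6, Σ = 2923, M = 487.1667
Σ(x−M)² = 37188.833; s = √(37188.833/5) = 86.2425
CV = 86.2425 / 487.1667 = 0.17703 = 17.703%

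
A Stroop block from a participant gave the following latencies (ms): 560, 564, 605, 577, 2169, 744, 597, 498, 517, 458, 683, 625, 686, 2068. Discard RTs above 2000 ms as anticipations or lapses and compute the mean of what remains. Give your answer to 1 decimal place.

Excluded: 2068, 2169
Retained (n=12): Σ = 7114
Mean = 7114/12 = 592.8333

592.8 ms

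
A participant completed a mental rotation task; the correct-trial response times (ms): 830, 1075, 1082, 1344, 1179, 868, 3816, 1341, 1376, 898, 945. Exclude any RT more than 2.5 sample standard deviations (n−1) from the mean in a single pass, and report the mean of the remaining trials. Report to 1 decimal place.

1093.8 ms

n = 11, ΣRT = 14754, M = 1341.273
Σ(x−M)² = 7128854.18; s = √(7128854.18/10) = 844.325
Cutoffs: 1341.273 ± 2.5·844.325 → [-769.5, 3452.1]
Outside: 3816 → excluded.
Retained (n=10): Σ = 10938, mean = 10938/10 = 1093.800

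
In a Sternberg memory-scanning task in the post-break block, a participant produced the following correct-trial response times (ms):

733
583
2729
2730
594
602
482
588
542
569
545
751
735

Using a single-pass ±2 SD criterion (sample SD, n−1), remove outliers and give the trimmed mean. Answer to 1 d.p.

611.3 ms

n = 13, ΣRT = 12183, M = 937.154
Σ(x−M)² = 7672257.69; s = √(7672257.69/12) = 799.597
Cutoffs: 937.154 ± 2·799.597 → [-662.0, 2536.3]
Outside: 2729, 2730 → excluded.
Retained (n=11): Σ = 6724, mean = 6724/11 = 611.273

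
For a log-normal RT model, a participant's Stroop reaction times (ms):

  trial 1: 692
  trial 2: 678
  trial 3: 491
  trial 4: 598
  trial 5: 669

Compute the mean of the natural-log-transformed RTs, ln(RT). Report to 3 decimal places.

6.431

ln(RT): 6.5396, 6.5191, 6.1964, 6.3936, 6.5058
Σ ln(RT) = 32.1546
Mean = 32.1546/5 = 6.43091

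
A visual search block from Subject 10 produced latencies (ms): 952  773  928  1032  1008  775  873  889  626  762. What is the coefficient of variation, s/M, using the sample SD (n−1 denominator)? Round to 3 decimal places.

0.147

n = 10, Σ = 8618, M = 861.8000
Σ(x−M)² = 144707.600; s = √(144707.600/9) = 126.8015
CV = 126.8015 / 861.8000 = 0.14714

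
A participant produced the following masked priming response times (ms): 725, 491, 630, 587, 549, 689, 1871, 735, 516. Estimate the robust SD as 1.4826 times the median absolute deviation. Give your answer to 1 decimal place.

140.8 ms

Sorted: 491, 516, 549, 587, 630, 689, 725, 735, 1871 → median = 630
|x − 630| sorted: 0, 43, 59, 81, 95, 105, 114, 139, 1241 → MAD = 95
Robust SD ≈ 1.4826 × 95 = 140.847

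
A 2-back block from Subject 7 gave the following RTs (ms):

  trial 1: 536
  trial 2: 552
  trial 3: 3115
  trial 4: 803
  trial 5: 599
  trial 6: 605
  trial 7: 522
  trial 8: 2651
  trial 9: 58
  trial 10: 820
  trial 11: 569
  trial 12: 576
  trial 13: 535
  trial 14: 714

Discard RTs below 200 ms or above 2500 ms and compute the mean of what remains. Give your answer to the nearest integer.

Excluded: 58, 2651, 3115
Retained (n=11): Σ = 6831
Mean = 6831/11 = 621.0000

621 ms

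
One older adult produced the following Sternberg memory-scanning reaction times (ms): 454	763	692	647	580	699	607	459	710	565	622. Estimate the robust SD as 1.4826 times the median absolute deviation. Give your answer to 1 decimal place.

Sorted: 454, 459, 565, 580, 607, 622, 647, 692, 699, 710, 763 → median = 622
|x − 622| sorted: 0, 15, 25, 42, 57, 70, 77, 88, 141, 163, 168 → MAD = 70
Robust SD ≈ 1.4826 × 70 = 103.782

103.8 ms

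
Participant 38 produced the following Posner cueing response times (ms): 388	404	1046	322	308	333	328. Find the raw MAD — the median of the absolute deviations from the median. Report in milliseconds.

Sorted: 308, 322, 328, 333, 388, 404, 1046 → median = 333
|x − 333|: 55, 71, 713, 11, 25, 0, 5
Sorted deviations: 0, 5, 11, 25, 55, 71, 713 → MAD = 25

25 ms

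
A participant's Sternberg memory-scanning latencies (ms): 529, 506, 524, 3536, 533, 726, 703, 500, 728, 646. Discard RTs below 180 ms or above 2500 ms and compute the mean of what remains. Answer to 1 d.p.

599.4 ms

Excluded: 3536
Retained (n=9): Σ = 5395
Mean = 5395/9 = 599.4444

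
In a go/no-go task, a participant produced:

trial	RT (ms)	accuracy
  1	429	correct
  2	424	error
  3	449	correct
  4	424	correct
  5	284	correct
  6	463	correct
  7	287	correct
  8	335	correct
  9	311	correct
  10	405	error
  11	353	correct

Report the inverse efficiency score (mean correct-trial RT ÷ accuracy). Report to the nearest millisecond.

453 ms

Correct trials (n=9): 429, 449, 424, 284, 463, 287, 335, 311, 353
Mean correct RT = 3335/9 = 370.5556 ms
Proportion correct = 9/11
IES = 370.5556 / (9/11) = 452.901 ms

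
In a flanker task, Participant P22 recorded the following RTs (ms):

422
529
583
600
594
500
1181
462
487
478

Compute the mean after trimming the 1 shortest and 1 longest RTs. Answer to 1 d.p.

Sorted: 422, 462, 478, 487, 500, 529, 583, 594, 600, 1181
Drop lowest 1 (422) and highest 1 (1181)
Remaining (n=8): Σ = 4233, mean = 4233/8 = 529.125

529.1 ms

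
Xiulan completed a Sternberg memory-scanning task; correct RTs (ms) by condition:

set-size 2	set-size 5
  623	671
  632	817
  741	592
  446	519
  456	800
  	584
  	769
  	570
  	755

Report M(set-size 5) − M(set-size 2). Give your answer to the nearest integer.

96 ms

M(set-size 2) = 2898/5 = 579.600
M(set-size 5) = 6077/9 = 675.222
Difference = 675.222 − 579.600 = 95.622 ms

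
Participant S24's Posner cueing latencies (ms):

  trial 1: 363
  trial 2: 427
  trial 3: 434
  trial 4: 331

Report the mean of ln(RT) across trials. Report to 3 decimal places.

ln(RT): 5.8944, 6.0568, 6.0730, 5.8021
Σ ln(RT) = 23.8263
Mean = 23.8263/4 = 5.95659

5.957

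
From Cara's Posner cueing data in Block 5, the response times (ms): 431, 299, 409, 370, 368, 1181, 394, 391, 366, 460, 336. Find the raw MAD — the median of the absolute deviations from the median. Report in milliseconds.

25 ms

Sorted: 299, 336, 366, 368, 370, 391, 394, 409, 431, 460, 1181 → median = 391
|x − 391|: 40, 92, 18, 21, 23, 790, 3, 0, 25, 69, 55
Sorted deviations: 0, 3, 18, 21, 23, 25, 40, 55, 69, 92, 790 → MAD = 25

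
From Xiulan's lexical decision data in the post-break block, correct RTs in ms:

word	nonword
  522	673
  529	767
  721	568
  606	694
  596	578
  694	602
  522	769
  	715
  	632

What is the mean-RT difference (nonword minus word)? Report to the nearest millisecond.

M(word) = 4190/7 = 598.571
M(nonword) = 5998/9 = 666.444
Difference = 666.444 − 598.571 = 67.873 ms

68 ms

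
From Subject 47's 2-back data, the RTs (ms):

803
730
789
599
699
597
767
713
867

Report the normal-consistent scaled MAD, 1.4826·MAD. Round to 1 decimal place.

Sorted: 597, 599, 699, 713, 730, 767, 789, 803, 867 → median = 730
|x − 730| sorted: 0, 17, 31, 37, 59, 73, 131, 133, 137 → MAD = 59
Robust SD ≈ 1.4826 × 59 = 87.473

87.5 ms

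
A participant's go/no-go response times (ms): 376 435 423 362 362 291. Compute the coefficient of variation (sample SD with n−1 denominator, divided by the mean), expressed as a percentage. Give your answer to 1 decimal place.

n = 6, Σ = 2249, M = 374.8333
Σ(x−M)² = 13298.833; s = √(13298.833/5) = 51.5729
CV = 51.5729 / 374.8333 = 0.13759 = 13.759%

13.8%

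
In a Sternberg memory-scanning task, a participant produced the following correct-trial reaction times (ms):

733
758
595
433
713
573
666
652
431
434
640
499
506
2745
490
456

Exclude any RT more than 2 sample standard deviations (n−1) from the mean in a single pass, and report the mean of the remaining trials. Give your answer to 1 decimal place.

571.9 ms

n = 16, ΣRT = 11324, M = 707.750
Σ(x−M)² = 4615979.00; s = √(4615979.00/15) = 554.736
Cutoffs: 707.750 ± 2·554.736 → [-401.7, 1817.2]
Outside: 2745 → excluded.
Retained (n=15): Σ = 8579, mean = 8579/15 = 571.933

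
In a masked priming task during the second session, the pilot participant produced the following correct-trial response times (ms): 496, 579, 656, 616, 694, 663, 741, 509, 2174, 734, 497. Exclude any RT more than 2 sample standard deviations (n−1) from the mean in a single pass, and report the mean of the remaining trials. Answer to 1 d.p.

618.5 ms

n = 11, ΣRT = 8359, M = 759.909
Σ(x−M)² = 2280376.91; s = √(2280376.91/10) = 477.533
Cutoffs: 759.909 ± 2·477.533 → [-195.2, 1715.0]
Outside: 2174 → excluded.
Retained (n=10): Σ = 6185, mean = 6185/10 = 618.500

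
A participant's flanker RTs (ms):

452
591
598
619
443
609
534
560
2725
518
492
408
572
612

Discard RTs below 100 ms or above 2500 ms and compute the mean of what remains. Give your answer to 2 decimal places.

539.08 ms

Excluded: 2725
Retained (n=13): Σ = 7008
Mean = 7008/13 = 539.0769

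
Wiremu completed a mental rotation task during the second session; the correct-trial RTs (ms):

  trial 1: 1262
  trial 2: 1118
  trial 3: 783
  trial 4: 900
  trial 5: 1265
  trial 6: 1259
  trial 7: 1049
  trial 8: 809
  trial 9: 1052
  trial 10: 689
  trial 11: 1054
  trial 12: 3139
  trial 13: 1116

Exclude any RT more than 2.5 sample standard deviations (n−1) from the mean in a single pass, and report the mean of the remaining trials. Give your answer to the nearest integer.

n = 13, ΣRT = 15495, M = 1191.923
Σ(x−M)² = 4528114.92; s = √(4528114.92/12) = 614.282
Cutoffs: 1191.923 ± 2.5·614.282 → [-343.8, 2727.6]
Outside: 3139 → excluded.
Retained (n=12): Σ = 12356, mean = 12356/12 = 1029.667

1030 ms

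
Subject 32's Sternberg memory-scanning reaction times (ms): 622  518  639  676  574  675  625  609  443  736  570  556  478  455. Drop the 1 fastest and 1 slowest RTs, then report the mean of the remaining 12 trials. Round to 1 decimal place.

Sorted: 443, 455, 478, 518, 556, 570, 574, 609, 622, 625, 639, 675, 676, 736
Drop lowest 1 (443) and highest 1 (736)
Remaining (n=12): Σ = 6997, mean = 6997/12 = 583.083

583.1 ms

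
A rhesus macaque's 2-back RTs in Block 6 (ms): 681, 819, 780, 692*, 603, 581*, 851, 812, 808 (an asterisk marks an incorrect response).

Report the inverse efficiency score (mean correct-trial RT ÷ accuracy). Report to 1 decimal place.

983.4 ms

Correct trials (n=7): 681, 819, 780, 603, 851, 812, 808
Mean correct RT = 5354/7 = 764.8571 ms
Proportion correct = 7/9
IES = 764.8571 / (7/9) = 983.388 ms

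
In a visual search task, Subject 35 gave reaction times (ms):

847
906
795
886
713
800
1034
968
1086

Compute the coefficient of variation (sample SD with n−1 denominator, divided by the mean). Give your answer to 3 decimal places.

n = 9, Σ = 8035, M = 892.7778
Σ(x−M)² = 115741.556; s = √(115741.556/8) = 120.2817
CV = 120.2817 / 892.7778 = 0.13473

0.135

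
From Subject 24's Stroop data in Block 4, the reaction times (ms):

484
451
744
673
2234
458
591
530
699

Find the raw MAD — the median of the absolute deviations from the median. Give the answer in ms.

Sorted: 451, 458, 484, 530, 591, 673, 699, 744, 2234 → median = 591
|x − 591|: 107, 140, 153, 82, 1643, 133, 0, 61, 108
Sorted deviations: 0, 61, 82, 107, 108, 133, 140, 153, 1643 → MAD = 108

108 ms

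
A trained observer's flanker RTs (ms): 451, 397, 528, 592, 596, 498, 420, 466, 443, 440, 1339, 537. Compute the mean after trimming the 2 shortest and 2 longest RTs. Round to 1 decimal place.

494.4 ms

Sorted: 397, 420, 440, 443, 451, 466, 498, 528, 537, 592, 596, 1339
Drop lowest 2 (397, 420) and highest 2 (596, 1339)
Remaining (n=8): Σ = 3955, mean = 3955/8 = 494.375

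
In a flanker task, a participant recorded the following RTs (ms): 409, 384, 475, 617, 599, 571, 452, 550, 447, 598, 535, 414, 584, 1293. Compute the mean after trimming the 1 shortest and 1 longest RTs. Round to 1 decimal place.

Sorted: 384, 409, 414, 447, 452, 475, 535, 550, 571, 584, 598, 599, 617, 1293
Drop lowest 1 (384) and highest 1 (1293)
Remaining (n=12): Σ = 6251, mean = 6251/12 = 520.917

520.9 ms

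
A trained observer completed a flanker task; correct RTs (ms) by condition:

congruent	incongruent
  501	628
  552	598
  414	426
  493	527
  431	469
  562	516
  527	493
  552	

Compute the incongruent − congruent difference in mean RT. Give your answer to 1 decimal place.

M(congruent) = 4032/8 = 504.000
M(incongruent) = 3657/7 = 522.429
Difference = 522.429 − 504.000 = 18.429 ms

18.4 ms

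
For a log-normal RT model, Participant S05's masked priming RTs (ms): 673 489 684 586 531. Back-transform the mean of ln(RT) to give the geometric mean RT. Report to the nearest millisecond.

ln(RT): 6.5117, 6.1924, 6.5280, 6.3733, 6.2748
Mean ln(RT) = 31.8801/5 = 6.37603
Geometric mean = exp(6.37603) = 587.59 ms

588 ms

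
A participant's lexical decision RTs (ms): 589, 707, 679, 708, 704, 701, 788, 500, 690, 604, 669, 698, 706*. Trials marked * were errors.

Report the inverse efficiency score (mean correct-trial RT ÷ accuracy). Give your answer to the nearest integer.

Correct trials (n=12): 589, 707, 679, 708, 704, 701, 788, 500, 690, 604, 669, 698
Mean correct RT = 8037/12 = 669.7500 ms
Proportion correct = 12/13
IES = 669.7500 / (12/13) = 725.562 ms

726 ms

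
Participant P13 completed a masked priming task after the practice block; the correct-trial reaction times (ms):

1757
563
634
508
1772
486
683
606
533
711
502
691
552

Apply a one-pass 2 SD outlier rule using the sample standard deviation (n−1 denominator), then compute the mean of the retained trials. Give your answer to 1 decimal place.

n = 13, ΣRT = 9998, M = 769.077
Σ(x−M)² = 2408510.92; s = √(2408510.92/12) = 448.006
Cutoffs: 769.077 ± 2·448.006 → [-126.9, 1665.1]
Outside: 1757, 1772 → excluded.
Retained (n=11): Σ = 6469, mean = 6469/11 = 588.091

588.1 ms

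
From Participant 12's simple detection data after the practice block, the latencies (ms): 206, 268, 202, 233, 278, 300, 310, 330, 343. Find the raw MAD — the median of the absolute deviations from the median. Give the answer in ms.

45 ms

Sorted: 202, 206, 233, 268, 278, 300, 310, 330, 343 → median = 278
|x − 278|: 72, 10, 76, 45, 0, 22, 32, 52, 65
Sorted deviations: 0, 10, 22, 32, 45, 52, 65, 72, 76 → MAD = 45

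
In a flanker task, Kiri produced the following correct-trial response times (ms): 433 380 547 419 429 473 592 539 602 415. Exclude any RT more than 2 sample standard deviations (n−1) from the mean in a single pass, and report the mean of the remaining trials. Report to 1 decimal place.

n = 10, ΣRT = 4829, M = 482.900
Σ(x−M)² = 58118.90; s = √(58118.90/9) = 80.360
Cutoffs: 482.900 ± 2·80.360 → [322.2, 643.6]
No RTs fall outside the cutoffs; all 10 retained. Mean = 4829/10 = 482.900

482.9 ms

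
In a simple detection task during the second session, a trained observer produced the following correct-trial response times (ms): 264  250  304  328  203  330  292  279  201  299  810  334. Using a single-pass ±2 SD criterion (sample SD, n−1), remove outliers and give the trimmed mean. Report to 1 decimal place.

280.4 ms

n = 12, ΣRT = 3894, M = 324.500
Σ(x−M)² = 279265.00; s = √(279265.00/11) = 159.335
Cutoffs: 324.500 ± 2·159.335 → [5.8, 643.2]
Outside: 810 → excluded.
Retained (n=11): Σ = 3084, mean = 3084/11 = 280.364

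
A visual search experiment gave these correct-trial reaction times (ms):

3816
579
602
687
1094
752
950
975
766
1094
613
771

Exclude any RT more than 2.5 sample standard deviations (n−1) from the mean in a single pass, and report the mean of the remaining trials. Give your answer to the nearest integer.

n = 12, ΣRT = 12699, M = 1058.250
Σ(x−M)² = 8662020.25; s = √(8662020.25/11) = 887.387
Cutoffs: 1058.250 ± 2.5·887.387 → [-1160.2, 3276.7]
Outside: 3816 → excluded.
Retained (n=11): Σ = 8883, mean = 8883/11 = 807.545

808 ms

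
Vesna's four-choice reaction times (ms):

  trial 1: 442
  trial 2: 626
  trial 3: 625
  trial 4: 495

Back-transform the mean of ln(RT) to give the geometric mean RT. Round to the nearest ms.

541 ms

ln(RT): 6.0913, 6.4394, 6.4378, 6.2046
Mean ln(RT) = 25.1730/4 = 6.29324
Geometric mean = exp(6.29324) = 540.90 ms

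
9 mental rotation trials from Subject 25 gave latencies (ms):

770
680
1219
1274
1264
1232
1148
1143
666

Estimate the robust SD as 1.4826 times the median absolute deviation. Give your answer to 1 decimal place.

Sorted: 666, 680, 770, 1143, 1148, 1219, 1232, 1264, 1274 → median = 1148
|x − 1148| sorted: 0, 5, 71, 84, 116, 126, 378, 468, 482 → MAD = 116
Robust SD ≈ 1.4826 × 116 = 171.982

172.0 ms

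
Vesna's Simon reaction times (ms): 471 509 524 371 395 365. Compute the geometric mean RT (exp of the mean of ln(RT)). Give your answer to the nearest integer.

ln(RT): 6.1549, 6.2324, 6.2615, 5.9162, 5.9789, 5.8999
Mean ln(RT) = 36.4438/6 = 6.07396
Geometric mean = exp(6.07396) = 434.40 ms

434 ms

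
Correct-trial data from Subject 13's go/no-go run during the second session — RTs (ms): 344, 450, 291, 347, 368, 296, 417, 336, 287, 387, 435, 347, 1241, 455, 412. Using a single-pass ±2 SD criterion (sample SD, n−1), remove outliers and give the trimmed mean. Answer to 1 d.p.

n = 15, ΣRT = 6413, M = 427.533
Σ(x−M)² = 752601.73; s = √(752601.73/14) = 231.856
Cutoffs: 427.533 ± 2·231.856 → [-36.2, 891.2]
Outside: 1241 → excluded.
Retained (n=14): Σ = 5172, mean = 5172/14 = 369.429

369.4 ms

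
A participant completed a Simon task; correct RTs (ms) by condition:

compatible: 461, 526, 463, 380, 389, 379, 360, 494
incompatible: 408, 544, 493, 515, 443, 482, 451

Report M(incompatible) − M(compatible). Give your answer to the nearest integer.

45 ms

M(compatible) = 3452/8 = 431.500
M(incompatible) = 3336/7 = 476.571
Difference = 476.571 − 431.500 = 45.071 ms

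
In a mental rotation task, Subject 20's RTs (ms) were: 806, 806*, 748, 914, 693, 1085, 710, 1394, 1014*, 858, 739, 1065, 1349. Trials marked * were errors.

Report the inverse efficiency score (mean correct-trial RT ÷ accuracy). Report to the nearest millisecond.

Correct trials (n=11): 806, 748, 914, 693, 1085, 710, 1394, 858, 739, 1065, 1349
Mean correct RT = 10361/11 = 941.9091 ms
Proportion correct = 11/13
IES = 941.9091 / (11/13) = 1113.165 ms

1113 ms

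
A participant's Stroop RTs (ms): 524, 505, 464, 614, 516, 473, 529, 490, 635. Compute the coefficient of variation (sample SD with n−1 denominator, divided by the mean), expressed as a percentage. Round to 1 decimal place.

11.2%

n = 9, Σ = 4750, M = 527.7778
Σ(x−M)² = 28099.556; s = √(28099.556/8) = 59.2659
CV = 59.2659 / 527.7778 = 0.11229 = 11.229%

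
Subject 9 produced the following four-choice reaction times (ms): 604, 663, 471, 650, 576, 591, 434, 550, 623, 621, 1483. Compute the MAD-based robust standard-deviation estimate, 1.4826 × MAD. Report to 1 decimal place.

Sorted: 434, 471, 550, 576, 591, 604, 621, 623, 650, 663, 1483 → median = 604
|x − 604| sorted: 0, 13, 17, 19, 28, 46, 54, 59, 133, 170, 879 → MAD = 46
Robust SD ≈ 1.4826 × 46 = 68.200

68.2 ms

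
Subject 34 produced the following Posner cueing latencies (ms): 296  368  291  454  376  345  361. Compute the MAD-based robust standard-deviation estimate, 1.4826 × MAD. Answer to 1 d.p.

Sorted: 291, 296, 345, 361, 368, 376, 454 → median = 361
|x − 361| sorted: 0, 7, 15, 16, 65, 70, 93 → MAD = 16
Robust SD ≈ 1.4826 × 16 = 23.722

23.7 ms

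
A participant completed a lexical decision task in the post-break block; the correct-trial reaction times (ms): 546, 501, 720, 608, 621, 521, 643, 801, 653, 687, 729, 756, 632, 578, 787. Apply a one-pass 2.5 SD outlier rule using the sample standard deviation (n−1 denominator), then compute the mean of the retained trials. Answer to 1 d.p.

n = 15, ΣRT = 9783, M = 652.200
Σ(x−M)² = 123072.40; s = √(123072.40/14) = 93.760
Cutoffs: 652.200 ± 2.5·93.760 → [417.8, 886.6]
No RTs fall outside the cutoffs; all 15 retained. Mean = 9783/15 = 652.200

652.2 ms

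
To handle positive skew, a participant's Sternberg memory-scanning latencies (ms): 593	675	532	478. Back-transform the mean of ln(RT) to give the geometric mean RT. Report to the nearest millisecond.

ln(RT): 6.3852, 6.5147, 6.2766, 6.1696
Mean ln(RT) = 25.3462/4 = 6.33654
Geometric mean = exp(6.33654) = 564.84 ms

565 ms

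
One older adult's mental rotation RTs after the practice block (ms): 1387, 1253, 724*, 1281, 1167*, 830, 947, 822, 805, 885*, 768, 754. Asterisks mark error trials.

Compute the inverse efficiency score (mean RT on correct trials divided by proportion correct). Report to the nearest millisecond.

Correct trials (n=9): 1387, 1253, 1281, 830, 947, 822, 805, 768, 754
Mean correct RT = 8847/9 = 983.0000 ms
Proportion correct = 9/12
IES = 983.0000 / (9/12) = 1310.667 ms

1311 ms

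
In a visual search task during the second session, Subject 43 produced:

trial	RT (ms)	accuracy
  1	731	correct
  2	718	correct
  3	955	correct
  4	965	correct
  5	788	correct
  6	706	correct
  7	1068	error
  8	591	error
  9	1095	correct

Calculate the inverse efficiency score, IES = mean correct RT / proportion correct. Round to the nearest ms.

Correct trials (n=7): 731, 718, 955, 965, 788, 706, 1095
Mean correct RT = 5958/7 = 851.1429 ms
Proportion correct = 7/9
IES = 851.1429 / (7/9) = 1094.327 ms

1094 ms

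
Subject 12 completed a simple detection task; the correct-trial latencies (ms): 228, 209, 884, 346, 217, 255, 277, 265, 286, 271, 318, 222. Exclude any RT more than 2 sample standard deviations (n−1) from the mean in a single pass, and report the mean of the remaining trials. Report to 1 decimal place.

263.1 ms

n = 12, ΣRT = 3778, M = 314.833
Σ(x−M)² = 372109.67; s = √(372109.67/11) = 183.924
Cutoffs: 314.833 ± 2·183.924 → [-53.0, 682.7]
Outside: 884 → excluded.
Retained (n=11): Σ = 2894, mean = 2894/11 = 263.091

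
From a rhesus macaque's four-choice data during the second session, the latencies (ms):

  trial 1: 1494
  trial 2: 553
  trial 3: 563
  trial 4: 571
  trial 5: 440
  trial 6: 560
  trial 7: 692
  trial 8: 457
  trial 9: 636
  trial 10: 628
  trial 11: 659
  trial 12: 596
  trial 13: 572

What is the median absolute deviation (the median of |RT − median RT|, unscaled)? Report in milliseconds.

56 ms

Sorted: 440, 457, 553, 560, 563, 571, 572, 596, 628, 636, 659, 692, 1494 → median = 572
|x − 572|: 922, 19, 9, 1, 132, 12, 120, 115, 64, 56, 87, 24, 0
Sorted deviations: 0, 1, 9, 12, 19, 24, 56, 64, 87, 115, 120, 132, 922 → MAD = 56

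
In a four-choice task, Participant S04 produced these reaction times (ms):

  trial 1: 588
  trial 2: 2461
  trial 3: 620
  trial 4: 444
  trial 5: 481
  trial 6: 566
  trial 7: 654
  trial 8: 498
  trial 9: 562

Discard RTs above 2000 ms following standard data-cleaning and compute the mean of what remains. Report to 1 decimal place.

Excluded: 2461
Retained (n=8): Σ = 4413
Mean = 4413/8 = 551.6250

551.6 ms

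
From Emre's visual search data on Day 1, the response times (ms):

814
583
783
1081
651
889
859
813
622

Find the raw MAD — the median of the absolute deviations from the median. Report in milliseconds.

76 ms

Sorted: 583, 622, 651, 783, 813, 814, 859, 889, 1081 → median = 813
|x − 813|: 1, 230, 30, 268, 162, 76, 46, 0, 191
Sorted deviations: 0, 1, 30, 46, 76, 162, 191, 230, 268 → MAD = 76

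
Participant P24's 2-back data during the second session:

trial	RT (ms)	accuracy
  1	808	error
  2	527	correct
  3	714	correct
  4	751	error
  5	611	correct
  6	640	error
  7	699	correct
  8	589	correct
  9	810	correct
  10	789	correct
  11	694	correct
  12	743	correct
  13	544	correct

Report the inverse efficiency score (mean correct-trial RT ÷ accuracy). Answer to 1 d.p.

Correct trials (n=10): 527, 714, 611, 699, 589, 810, 789, 694, 743, 544
Mean correct RT = 6720/10 = 672.0000 ms
Proportion correct = 10/13
IES = 672.0000 / (10/13) = 873.600 ms

873.6 ms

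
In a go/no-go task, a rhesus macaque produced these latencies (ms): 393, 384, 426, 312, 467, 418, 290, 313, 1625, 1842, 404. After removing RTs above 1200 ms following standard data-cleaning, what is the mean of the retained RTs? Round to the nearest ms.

379 ms

Excluded: 1625, 1842
Retained (n=9): Σ = 3407
Mean = 3407/9 = 378.5556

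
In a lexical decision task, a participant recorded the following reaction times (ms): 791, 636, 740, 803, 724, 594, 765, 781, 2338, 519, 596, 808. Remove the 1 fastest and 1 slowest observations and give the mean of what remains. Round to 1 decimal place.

Sorted: 519, 594, 596, 636, 724, 740, 765, 781, 791, 803, 808, 2338
Drop lowest 1 (519) and highest 1 (2338)
Remaining (n=10): Σ = 7238, mean = 7238/10 = 723.800

723.8 ms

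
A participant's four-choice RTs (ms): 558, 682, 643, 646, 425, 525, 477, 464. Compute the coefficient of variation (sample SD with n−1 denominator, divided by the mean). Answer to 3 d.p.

n = 8, Σ = 4420, M = 552.5000
Σ(x−M)² = 64278.000; s = √(64278.000/7) = 95.8257
CV = 95.8257 / 552.5000 = 0.17344

0.173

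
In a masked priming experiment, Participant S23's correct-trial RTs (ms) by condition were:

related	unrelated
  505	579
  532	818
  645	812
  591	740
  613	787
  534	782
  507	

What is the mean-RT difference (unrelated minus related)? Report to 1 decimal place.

192.0 ms

M(related) = 3927/7 = 561.000
M(unrelated) = 4518/6 = 753.000
Difference = 753.000 − 561.000 = 192.000 ms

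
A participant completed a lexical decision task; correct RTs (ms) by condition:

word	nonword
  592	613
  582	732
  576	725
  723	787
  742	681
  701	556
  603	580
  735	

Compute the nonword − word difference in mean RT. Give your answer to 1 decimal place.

M(word) = 5254/8 = 656.750
M(nonword) = 4674/7 = 667.714
Difference = 667.714 − 656.750 = 10.964 ms

11.0 ms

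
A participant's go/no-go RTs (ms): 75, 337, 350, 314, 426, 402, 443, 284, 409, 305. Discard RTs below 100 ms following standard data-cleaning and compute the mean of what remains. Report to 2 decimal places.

Excluded: 75
Retained (n=9): Σ = 3270
Mean = 3270/9 = 363.3333

363.33 ms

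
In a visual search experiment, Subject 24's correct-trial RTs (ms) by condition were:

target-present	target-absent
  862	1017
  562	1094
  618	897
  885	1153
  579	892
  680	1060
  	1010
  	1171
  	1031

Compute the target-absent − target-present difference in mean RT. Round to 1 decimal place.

338.4 ms

M(target-present) = 4186/6 = 697.667
M(target-absent) = 9325/9 = 1036.111
Difference = 1036.111 − 697.667 = 338.444 ms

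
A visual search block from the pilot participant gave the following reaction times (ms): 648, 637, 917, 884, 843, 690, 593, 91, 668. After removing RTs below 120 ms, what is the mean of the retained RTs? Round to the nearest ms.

735 ms

Excluded: 91
Retained (n=8): Σ = 5880
Mean = 5880/8 = 735.0000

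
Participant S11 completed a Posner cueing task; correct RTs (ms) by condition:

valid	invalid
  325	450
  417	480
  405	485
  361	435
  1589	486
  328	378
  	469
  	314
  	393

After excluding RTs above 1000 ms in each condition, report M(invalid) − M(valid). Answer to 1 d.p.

65.0 ms

valid: exclude 1589
M(valid) = 1836/5 = 367.200
M(invalid) = 3890/9 = 432.222
Difference = 432.222 − 367.200 = 65.022 ms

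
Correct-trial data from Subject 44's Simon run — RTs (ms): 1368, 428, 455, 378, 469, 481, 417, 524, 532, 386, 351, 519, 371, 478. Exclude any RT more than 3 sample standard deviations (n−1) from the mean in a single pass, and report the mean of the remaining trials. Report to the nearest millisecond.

445 ms

n = 14, ΣRT = 7157, M = 511.214
Σ(x−M)² = 836250.36; s = √(836250.36/13) = 253.628
Cutoffs: 511.214 ± 3·253.628 → [-249.7, 1272.1]
Outside: 1368 → excluded.
Retained (n=13): Σ = 5789, mean = 5789/13 = 445.308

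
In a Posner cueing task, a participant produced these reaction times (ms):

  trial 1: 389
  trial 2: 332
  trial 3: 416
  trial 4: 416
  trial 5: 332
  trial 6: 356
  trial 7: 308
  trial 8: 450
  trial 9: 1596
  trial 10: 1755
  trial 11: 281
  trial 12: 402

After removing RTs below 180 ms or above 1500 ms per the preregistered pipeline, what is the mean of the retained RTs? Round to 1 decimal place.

368.2 ms

Excluded: 1596, 1755
Retained (n=10): Σ = 3682
Mean = 3682/10 = 368.2000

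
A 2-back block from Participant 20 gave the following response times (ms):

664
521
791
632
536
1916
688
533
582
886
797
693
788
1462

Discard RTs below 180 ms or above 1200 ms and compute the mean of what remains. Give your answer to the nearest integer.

Excluded: 1462, 1916
Retained (n=12): Σ = 8111
Mean = 8111/12 = 675.9167

676 ms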